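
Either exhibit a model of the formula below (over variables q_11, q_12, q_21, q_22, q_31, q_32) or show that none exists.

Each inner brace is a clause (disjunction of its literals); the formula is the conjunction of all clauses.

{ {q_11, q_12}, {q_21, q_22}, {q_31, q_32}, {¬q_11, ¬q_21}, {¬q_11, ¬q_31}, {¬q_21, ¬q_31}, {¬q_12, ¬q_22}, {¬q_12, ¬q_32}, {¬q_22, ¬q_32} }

UNSATISFIABLE

Try q_11 = True.
From the singleton clause (¬q_21), q_21 = False.
From the singleton clause (q_22), q_22 = True.
From the singleton clause (¬q_31), q_31 = False.
From the singleton clause (q_32), q_32 = True.
Now (¬q_32) is unsatisfied and unit — conflict.
Backtrack on q_11: now try q_11 = False.
From the singleton clause (q_12), q_12 = True.
From the singleton clause (¬q_22), q_22 = False.
From the singleton clause (q_21), q_21 = True.
From the singleton clause (¬q_31), q_31 = False.
From the singleton clause (q_32), q_32 = True.
Now (¬q_32) is unsatisfied and unit — conflict.
Neither q_11 = True nor q_11 = False works.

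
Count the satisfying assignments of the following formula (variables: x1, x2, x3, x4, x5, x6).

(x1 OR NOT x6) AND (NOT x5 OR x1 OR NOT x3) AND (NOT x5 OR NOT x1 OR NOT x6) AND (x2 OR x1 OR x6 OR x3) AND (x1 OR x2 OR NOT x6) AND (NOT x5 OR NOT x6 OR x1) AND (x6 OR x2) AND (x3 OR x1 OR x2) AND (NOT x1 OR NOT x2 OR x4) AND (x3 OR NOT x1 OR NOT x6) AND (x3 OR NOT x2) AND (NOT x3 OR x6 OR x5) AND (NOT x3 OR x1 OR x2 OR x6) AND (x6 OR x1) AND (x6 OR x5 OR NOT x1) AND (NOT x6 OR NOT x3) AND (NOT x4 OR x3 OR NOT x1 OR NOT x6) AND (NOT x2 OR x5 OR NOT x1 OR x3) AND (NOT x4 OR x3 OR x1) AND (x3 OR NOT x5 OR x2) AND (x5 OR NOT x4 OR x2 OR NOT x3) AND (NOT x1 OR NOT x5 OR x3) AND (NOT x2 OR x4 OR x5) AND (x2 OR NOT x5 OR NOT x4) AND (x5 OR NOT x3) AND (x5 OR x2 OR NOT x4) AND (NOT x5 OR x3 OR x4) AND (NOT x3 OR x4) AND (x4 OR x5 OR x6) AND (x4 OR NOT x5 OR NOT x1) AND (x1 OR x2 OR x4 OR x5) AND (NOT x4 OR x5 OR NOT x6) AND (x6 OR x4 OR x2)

1

There are 2^6 = 64 truth assignments over (x1, x2, x3, x4, x5, x6).
Split on x4. With x4 = true, the clauses containing x4 are satisfied and NOT x4 drops from the rest; 1 of the 2^5 = 32 assignments to the other variables satisfy what remains.
With x4 = false, by the same count on the reduced clause set, 0 assignments work.
(One model: x1=T, x2=T, x3=T, x4=T, x5=T, x6=F.)
Total: 1 + 0 = 1.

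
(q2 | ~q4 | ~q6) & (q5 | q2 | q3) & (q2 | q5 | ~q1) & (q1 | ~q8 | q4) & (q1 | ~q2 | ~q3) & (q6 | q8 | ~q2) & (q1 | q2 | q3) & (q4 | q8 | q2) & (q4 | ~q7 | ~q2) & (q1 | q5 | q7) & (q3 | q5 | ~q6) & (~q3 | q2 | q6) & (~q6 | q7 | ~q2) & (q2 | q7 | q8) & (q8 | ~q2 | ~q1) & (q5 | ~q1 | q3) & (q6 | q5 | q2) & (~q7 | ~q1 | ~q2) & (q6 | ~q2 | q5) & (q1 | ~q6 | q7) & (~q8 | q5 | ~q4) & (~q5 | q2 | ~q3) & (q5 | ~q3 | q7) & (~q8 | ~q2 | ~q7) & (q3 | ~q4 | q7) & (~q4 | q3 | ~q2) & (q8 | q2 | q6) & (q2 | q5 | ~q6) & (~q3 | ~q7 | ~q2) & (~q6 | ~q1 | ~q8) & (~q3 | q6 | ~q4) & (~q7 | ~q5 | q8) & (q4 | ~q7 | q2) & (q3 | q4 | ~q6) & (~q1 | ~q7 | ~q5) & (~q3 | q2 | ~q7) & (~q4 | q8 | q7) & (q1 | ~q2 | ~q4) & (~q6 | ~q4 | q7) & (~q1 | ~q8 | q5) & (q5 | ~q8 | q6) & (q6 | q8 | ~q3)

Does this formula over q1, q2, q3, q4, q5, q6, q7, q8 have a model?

Suppose q2 = 1.
Suppose q1 = 1.
(q8) alone gives q8 = 1.
(~q7) alone gives q7 = 0.
(~q6) alone gives q6 = 0.
(q5) alone gives q5 = 1.
Suppose q3 = 1.
(~q4) alone gives q4 = 0.
All clauses are satisfied.
A satisfying assignment: q1=1; q2=1; q3=1; q4=0; q5=1; q6=0; q7=0; q8=1.

Satisfiable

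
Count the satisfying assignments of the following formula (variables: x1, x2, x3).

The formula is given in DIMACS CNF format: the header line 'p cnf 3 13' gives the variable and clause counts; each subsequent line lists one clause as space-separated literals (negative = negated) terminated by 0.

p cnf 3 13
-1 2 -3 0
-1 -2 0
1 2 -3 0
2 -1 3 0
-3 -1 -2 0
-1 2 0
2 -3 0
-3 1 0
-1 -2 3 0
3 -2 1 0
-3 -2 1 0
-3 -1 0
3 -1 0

There are 2^3 = 8 truth assignments over (x1, x2, x3).
Check each against the 13 clauses (columns in the order x1, x2, x3):
  F F F  ✓ satisfies all
  F F T  ✗ fails (x1 ∨ x2 ∨ ¬x3)
  F T F  ✗ fails (x3 ∨ ¬x2 ∨ x1)
  F T T  ✗ fails (¬x3 ∨ x1)
  T F F  ✗ fails (x2 ∨ ¬x1 ∨ x3)
  T F T  ✗ fails (¬x1 ∨ x2 ∨ ¬x3)
  T T F  ✗ fails (¬x1 ∨ ¬x2)
  T T T  ✗ fails (¬x1 ∨ ¬x2)
1 of the 8 rows is a model.

1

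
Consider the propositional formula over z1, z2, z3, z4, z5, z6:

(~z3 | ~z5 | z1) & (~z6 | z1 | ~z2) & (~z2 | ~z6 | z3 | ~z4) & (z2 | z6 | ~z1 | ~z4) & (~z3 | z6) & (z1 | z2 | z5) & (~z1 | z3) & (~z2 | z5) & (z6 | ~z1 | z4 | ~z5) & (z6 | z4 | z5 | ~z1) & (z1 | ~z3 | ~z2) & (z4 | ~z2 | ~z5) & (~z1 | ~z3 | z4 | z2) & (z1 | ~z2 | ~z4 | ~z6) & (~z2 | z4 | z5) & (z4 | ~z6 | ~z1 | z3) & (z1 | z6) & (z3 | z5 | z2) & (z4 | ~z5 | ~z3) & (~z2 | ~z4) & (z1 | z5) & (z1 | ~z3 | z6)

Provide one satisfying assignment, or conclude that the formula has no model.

z1=0; z2=0; z3=0; z4=0; z5=1; z6=1

Branch on z3: set z3 = 0.
(~z1) alone gives z1 = 0.
(z6) alone gives z6 = 1.
(~z2) alone gives z2 = 0.
(z5) alone gives z5 = 1.
Every clause is now satisfied; z4 is unconstrained.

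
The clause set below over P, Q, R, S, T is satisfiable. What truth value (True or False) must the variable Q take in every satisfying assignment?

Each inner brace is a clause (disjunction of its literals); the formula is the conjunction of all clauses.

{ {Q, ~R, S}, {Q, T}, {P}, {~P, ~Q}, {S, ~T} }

Suppose Q = 1.
From the singleton clause (P), P = 1.
But (~P) is also a unit clause — contradiction.
So every satisfying assignment has Q = False.

False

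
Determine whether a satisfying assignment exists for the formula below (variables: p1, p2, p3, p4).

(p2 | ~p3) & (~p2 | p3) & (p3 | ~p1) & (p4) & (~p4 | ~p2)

Yes

(p4) alone gives p4 = 1.
(~p2) alone gives p2 = 0.
(~p3) alone gives p3 = 0.
(~p1) alone gives p1 = 0.
Every clause now holds.
A satisfying assignment: p1 ↦ 0,  p2 ↦ 0,  p3 ↦ 0,  p4 ↦ 1.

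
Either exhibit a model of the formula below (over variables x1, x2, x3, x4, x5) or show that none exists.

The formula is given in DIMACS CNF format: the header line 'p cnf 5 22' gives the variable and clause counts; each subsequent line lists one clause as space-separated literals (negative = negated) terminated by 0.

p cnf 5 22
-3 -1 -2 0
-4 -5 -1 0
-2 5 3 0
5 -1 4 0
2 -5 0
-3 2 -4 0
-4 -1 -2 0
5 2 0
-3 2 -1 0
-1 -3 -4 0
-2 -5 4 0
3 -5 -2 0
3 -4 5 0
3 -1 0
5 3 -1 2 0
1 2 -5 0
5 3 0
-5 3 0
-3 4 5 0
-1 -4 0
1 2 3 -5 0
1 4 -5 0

x1 ↦ False; x2 ↦ True; x3 ↦ True; x4 ↦ True; x5 ↦ False

Try x2 = True.
Try x3 = True.
(¬x1) alone gives x1 = False.
Try x5 = False.
(x4) alone gives x4 = True.
This assignment satisfies each clause.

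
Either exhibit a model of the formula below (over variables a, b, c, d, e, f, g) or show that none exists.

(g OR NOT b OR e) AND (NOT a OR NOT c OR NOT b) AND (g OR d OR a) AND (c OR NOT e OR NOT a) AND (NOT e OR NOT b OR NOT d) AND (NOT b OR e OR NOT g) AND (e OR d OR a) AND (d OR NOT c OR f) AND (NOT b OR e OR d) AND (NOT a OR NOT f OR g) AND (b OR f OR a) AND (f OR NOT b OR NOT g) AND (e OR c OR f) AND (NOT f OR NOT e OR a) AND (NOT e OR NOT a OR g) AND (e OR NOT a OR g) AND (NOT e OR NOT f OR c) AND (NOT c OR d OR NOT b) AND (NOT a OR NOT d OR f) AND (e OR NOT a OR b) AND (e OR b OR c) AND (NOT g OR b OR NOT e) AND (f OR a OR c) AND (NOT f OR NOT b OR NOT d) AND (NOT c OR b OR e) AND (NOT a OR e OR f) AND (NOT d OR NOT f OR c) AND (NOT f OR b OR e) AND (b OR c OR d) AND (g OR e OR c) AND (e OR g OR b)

Case g = true:
Case b = false:
Unit clause (NOT e) forces e = false.
Unit clause (NOT a) forces a = false.
Unit clause (d) forces d = true.
Unit clause (f) forces f = true.
But (NOT f) is also a unit clause — contradiction.
So b must be the other value — set b = true.
Unit clause (e) forces e = true.
Unit clause (NOT d) forces d = false.
Unit clause (f) forces f = true.
Unit clause (a) forces a = true.
Unit clause (NOT c) forces c = false.
But (c) is also a unit clause — contradiction.
Both values of b lead to a conflict.
So g must be the other value — set g = false.
Case b = false:
Unit clause (e) forces e = true.
Unit clause (NOT a) forces a = false.
Unit clause (d) forces d = true.
Unit clause (f) forces f = true.
But (NOT f) is also a unit clause — contradiction.
So b must be the other value — set b = true.
Unit clause (e) forces e = true.
Unit clause (NOT d) forces d = false.
Unit clause (a) forces a = true.
But (NOT a) is also a unit clause — contradiction.
Both values of b lead to a conflict.
Both values of g lead to a conflict.

UNSATISFIABLE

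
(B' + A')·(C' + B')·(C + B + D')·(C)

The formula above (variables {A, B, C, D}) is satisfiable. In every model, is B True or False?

Suppose B = 1.
(A') alone gives A = 0.
(C') alone gives C = 0.
That conflicts with the unit clause (C).
So every satisfying assignment has B = False.

False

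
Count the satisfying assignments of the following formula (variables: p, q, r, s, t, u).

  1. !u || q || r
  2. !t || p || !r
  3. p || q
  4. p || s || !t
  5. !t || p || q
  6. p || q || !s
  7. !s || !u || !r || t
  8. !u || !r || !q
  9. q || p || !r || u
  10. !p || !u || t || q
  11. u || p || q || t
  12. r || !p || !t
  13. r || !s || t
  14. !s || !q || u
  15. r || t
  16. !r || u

3

There are 2^6 = 64 truth assignments over (p, q, r, s, t, u).
Split on p. With p = true, the clauses containing p are satisfied and !p drops from the rest; 2 of the 2^5 = 32 assignments to the other variables satisfy what remains.
With p = false, by the same count on the reduced clause set, 1 assignment works.
Total: 2 + 1 = 3.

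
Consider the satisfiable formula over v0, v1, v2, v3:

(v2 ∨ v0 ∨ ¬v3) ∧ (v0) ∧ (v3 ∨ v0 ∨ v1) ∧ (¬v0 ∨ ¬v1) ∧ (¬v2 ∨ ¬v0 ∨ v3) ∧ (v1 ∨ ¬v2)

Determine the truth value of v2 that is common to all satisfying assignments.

Suppose v2 = True.
The clause (v0) is unit, so v0 = True.
The clause (¬v1) is unit, so v1 = False.
That conflicts with the unit clause (v1).
So every satisfying assignment has v2 = False.

False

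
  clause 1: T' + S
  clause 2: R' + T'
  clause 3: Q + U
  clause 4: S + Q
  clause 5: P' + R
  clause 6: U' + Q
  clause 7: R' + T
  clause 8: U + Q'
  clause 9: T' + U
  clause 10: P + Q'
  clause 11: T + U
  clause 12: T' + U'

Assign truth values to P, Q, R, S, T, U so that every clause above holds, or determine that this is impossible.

Branch on T: set T = 0.
(R') alone gives R = 0.
(P') alone gives P = 0.
(Q') alone gives Q = 0.
(U) alone gives U = 1.
Now (U') is unsatisfied and unit — conflict.
So T must be the other value — set T = 1.
(S) alone gives S = 1.
(R') alone gives R = 0.
(P') alone gives P = 0.
(U) alone gives U = 1.
Now (U') is unsatisfied and unit — conflict.
Either choice for T ends in contradiction.

UNSATISFIABLE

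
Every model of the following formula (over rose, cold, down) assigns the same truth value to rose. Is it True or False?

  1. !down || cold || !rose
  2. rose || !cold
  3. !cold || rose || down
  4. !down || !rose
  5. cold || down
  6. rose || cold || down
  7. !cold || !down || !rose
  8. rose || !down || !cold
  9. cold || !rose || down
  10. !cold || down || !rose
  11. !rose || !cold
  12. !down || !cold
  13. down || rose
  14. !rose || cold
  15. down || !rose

Suppose rose = true.
From the singleton clause (!down), down = false.
But (down) is also a unit clause — contradiction.
So every satisfying assignment has rose = False.

False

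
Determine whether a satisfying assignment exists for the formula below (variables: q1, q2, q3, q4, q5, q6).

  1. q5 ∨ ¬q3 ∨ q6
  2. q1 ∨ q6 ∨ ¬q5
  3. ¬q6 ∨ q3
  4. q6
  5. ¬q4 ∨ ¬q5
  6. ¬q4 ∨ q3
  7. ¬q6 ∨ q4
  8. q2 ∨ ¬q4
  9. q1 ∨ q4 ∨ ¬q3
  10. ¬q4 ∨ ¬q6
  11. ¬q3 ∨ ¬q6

No, unsatisfiable

From the singleton clause (q6), q6 = True.
From the singleton clause (q3), q3 = True.
That conflicts with the unit clause (¬q3).
No assignment satisfies every clause.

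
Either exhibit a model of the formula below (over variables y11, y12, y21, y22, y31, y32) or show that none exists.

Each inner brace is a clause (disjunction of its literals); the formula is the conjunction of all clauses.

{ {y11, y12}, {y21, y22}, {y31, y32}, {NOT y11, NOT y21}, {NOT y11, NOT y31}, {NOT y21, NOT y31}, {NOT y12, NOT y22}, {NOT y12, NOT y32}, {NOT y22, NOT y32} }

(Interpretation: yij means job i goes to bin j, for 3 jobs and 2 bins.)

UNSATISFIABLE

Case y11 = true:
(NOT y21) alone gives y21 = false.
(y22) alone gives y22 = true.
(NOT y31) alone gives y31 = false.
(y32) alone gives y32 = true.
That conflicts with the unit clause (NOT y32).
Backtrack on y11: now try y11 = false.
(y12) alone gives y12 = true.
(NOT y22) alone gives y22 = false.
(y21) alone gives y21 = true.
(NOT y31) alone gives y31 = false.
(y32) alone gives y32 = true.
That conflicts with the unit clause (NOT y32).
Neither y11 = true nor y11 = false works.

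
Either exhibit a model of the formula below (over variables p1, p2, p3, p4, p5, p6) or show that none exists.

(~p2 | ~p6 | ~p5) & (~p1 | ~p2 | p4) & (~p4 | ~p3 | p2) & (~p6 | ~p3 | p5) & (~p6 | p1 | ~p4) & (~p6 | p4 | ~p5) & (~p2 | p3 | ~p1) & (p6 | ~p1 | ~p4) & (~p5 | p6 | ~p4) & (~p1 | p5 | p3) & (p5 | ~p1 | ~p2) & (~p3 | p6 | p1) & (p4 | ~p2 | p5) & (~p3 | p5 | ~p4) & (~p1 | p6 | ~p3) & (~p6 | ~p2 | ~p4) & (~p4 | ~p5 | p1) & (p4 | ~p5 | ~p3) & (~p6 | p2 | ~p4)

p1=0, p2=1, p3=0, p4=1, p5=0, p6=0

Try p2 = 1.
Try p6 = 0.
Try p1 = 0.
From the singleton clause (~p3), p3 = 0.
Try p5 = 0.
From the singleton clause (p4), p4 = 1.
All clauses are satisfied.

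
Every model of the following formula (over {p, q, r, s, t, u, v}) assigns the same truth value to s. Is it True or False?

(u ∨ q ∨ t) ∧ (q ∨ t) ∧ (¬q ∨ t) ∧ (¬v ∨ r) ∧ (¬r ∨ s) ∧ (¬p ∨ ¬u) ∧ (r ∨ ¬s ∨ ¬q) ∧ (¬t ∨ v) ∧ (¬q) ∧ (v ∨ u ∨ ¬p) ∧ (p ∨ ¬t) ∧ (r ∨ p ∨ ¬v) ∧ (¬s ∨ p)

True

Suppose s = False.
From the singleton clause (¬r), r = False.
From the singleton clause (¬v), v = False.
From the singleton clause (¬t), t = False.
From the singleton clause (q), q = True.
Now (¬q) is unsatisfied and unit — conflict.
So every satisfying assignment has s = True.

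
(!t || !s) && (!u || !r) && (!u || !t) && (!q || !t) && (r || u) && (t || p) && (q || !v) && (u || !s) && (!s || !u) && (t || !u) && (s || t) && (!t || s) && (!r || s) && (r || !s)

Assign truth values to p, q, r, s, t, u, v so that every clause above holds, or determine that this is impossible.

UNSATISFIABLE

Suppose t = false.
Unit clause (p) forces p = true.
Unit clause (!u) forces u = false.
Unit clause (r) forces r = true.
Unit clause (!s) forces s = false.
But (s) is also a unit clause — contradiction.
Undo t and try t = true.
Unit clause (!s) forces s = false.
But (s) is also a unit clause — contradiction.
Neither t = true nor t = false works.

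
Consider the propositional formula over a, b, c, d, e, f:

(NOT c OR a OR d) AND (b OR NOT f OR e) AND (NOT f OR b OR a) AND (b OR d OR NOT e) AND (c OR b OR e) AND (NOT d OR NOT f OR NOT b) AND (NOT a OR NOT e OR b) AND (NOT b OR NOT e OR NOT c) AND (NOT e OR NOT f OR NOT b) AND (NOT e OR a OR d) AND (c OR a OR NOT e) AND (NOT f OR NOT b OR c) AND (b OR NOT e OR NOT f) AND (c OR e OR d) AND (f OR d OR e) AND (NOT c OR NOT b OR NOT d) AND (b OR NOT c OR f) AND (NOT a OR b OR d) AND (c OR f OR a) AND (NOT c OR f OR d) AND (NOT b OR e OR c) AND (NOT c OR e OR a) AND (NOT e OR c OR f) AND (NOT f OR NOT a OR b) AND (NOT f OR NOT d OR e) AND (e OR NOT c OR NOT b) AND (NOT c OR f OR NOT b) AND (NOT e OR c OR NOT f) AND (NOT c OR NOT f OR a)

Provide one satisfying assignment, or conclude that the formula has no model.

Suppose c = false.
Suppose b = true.
(NOT f) alone gives f = false.
(a) alone gives a = true.
(e) alone gives e = true.
That conflicts with the unit clause (NOT e).
Backtrack on b: now try b = false.
(e) alone gives e = true.
(d) alone gives d = true.
(NOT a) alone gives a = false.
That conflicts with the unit clause (a).
Both values of b lead to a conflict.
Backtrack on c: now try c = true.
Suppose a = true.
Suppose e = false.
(NOT b) alone gives b = false.
(NOT f) alone gives f = false.
That conflicts with the unit clause (f).
Backtrack on e: now try e = true.
(b) alone gives b = true.
That conflicts with the unit clause (NOT b).
Both values of e lead to a conflict.
Backtrack on a: now try a = false.
(d) alone gives d = true.
(NOT b) alone gives b = false.
(NOT f) alone gives f = false.
That conflicts with the unit clause (f).
Both values of a lead to a conflict.
Both values of c lead to a conflict.

UNSATISFIABLE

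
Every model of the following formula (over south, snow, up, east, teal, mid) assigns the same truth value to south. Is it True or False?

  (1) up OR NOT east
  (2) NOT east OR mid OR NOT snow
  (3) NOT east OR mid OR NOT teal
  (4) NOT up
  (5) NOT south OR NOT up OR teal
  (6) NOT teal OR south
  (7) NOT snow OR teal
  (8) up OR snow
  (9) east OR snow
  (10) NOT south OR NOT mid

Suppose south = false.
(NOT up) alone gives up = false.
(NOT east) alone gives east = false.
(NOT teal) alone gives teal = false.
(NOT snow) alone gives snow = false.
But (snow) is also a unit clause — contradiction.
So every satisfying assignment has south = True.

True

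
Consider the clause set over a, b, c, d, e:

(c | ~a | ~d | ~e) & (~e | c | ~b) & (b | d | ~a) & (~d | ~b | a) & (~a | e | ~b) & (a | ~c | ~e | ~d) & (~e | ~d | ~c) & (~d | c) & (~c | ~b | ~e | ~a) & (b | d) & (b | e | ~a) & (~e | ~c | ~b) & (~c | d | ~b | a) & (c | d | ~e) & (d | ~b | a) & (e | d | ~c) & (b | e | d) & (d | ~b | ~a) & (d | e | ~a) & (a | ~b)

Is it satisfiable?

Try d = 1.
From the singleton clause (c), c = 1.
From the singleton clause (~e), e = 0.
Try b = 0.
From the singleton clause (~a), a = 0.
This assignment satisfies each clause.
A satisfying assignment: a=0; b=0; c=1; d=1; e=0.

Satisfiable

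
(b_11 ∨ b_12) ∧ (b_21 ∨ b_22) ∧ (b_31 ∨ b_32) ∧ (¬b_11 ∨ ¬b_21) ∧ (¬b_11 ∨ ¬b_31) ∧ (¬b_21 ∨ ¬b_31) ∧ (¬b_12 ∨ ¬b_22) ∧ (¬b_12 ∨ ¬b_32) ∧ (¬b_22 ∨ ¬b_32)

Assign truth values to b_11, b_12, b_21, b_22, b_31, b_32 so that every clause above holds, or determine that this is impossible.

UNSATISFIABLE

Suppose b_11 = True.
From the singleton clause (¬b_21), b_21 = False.
From the singleton clause (b_22), b_22 = True.
From the singleton clause (¬b_31), b_31 = False.
From the singleton clause (b_32), b_32 = True.
Now (¬b_32) is unsatisfied and unit — conflict.
Undo b_11 and try b_11 = False.
From the singleton clause (b_12), b_12 = True.
From the singleton clause (¬b_22), b_22 = False.
From the singleton clause (b_21), b_21 = True.
From the singleton clause (¬b_31), b_31 = False.
From the singleton clause (b_32), b_32 = True.
Now (¬b_32) is unsatisfied and unit — conflict.
Either choice for b_11 ends in contradiction.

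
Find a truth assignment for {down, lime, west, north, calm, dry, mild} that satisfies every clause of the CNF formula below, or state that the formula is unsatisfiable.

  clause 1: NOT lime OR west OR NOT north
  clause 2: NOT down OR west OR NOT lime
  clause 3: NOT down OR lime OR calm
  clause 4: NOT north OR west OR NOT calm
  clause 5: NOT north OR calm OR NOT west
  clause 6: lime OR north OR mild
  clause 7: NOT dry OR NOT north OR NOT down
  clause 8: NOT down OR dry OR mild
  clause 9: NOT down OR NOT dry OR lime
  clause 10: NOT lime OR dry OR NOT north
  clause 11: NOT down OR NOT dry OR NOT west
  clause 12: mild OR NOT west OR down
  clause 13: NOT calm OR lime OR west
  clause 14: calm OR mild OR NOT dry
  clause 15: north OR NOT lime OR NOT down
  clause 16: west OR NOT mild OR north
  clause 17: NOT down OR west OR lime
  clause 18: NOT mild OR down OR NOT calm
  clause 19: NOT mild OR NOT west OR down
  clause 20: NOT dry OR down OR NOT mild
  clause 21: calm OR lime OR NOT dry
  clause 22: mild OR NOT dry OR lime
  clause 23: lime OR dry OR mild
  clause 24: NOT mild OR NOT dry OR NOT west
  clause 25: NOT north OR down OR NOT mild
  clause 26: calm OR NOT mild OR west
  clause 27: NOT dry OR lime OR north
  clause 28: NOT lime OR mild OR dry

down: true; lime: false; west: true; north: true; calm: true; dry: false; mild: true

Case lime = false:
Case down = true:
Unit clause (calm) forces calm = true.
Unit clause (NOT dry) forces dry = false.
Unit clause (mild) forces mild = true.
Unit clause (west) forces west = true.
All clauses hold; north can take either value.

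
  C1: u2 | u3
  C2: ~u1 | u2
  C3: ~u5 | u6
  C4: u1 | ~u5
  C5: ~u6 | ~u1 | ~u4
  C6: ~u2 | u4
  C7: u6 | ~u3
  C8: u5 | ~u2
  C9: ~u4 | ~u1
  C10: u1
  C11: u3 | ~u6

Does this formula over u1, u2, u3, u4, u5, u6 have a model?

No, unsatisfiable

The clause (u1) is unit, so u1 = 1.
The clause (u2) is unit, so u2 = 1.
The clause (u4) is unit, so u4 = 1.
But (~u4) is also a unit clause — contradiction.
No assignment satisfies every clause.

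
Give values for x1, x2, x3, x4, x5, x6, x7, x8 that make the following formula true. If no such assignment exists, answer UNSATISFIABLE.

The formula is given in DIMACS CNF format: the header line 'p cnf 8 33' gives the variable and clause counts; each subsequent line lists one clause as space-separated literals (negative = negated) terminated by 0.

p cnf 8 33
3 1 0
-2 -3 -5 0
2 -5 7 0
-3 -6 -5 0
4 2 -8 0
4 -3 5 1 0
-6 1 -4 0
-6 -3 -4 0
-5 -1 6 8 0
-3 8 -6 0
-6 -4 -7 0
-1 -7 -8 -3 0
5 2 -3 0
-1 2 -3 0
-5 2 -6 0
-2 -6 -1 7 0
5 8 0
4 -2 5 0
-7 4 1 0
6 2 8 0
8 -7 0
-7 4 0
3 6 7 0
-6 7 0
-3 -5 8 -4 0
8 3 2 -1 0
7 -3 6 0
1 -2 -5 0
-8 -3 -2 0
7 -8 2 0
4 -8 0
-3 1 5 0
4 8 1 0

Branch on x3: set x3 = False.
The clause (x1) is unit, so x1 = True.
Branch on x5: set x5 = True.
Branch on x2: set x2 = True.
Branch on x6: set x6 = False.
The clause (x8) is unit, so x8 = True.
The clause (x7) is unit, so x7 = True.
The clause (x4) is unit, so x4 = True.
This assignment satisfies each clause.

x1: True, x2: True, x3: False, x4: True, x5: True, x6: False, x7: True, x8: True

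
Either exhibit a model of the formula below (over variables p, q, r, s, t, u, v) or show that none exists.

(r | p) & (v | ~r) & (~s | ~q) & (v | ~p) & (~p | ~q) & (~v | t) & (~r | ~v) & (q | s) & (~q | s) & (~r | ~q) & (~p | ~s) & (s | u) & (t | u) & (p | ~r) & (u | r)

Suppose r = 1.
The clause (v) is unit, so v = 1.
That conflicts with the unit clause (~v).
That branch fails; take r = 0 instead.
The clause (p) is unit, so p = 1.
The clause (v) is unit, so v = 1.
The clause (~q) is unit, so q = 0.
The clause (t) is unit, so t = 1.
The clause (s) is unit, so s = 1.
That conflicts with the unit clause (~s).
Neither r = 1 nor r = 0 works.

UNSATISFIABLE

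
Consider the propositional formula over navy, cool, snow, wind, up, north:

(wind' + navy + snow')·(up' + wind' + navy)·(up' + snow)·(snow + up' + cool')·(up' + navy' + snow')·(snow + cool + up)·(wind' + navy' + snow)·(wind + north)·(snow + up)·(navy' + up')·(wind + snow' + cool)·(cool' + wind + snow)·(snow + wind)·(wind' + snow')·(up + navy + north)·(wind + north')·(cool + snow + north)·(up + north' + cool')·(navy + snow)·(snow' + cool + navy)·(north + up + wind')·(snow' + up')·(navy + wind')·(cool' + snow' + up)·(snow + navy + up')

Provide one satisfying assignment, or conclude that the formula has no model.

Try up = 0.
(snow) alone gives snow = 1.
(wind') alone gives wind = 0.
(north) alone gives north = 1.
That conflicts with the unit clause (north').
So up must be the other value — set up = 1.
(snow) alone gives snow = 1.
That conflicts with the unit clause (snow').
Either choice for up ends in contradiction.

UNSATISFIABLE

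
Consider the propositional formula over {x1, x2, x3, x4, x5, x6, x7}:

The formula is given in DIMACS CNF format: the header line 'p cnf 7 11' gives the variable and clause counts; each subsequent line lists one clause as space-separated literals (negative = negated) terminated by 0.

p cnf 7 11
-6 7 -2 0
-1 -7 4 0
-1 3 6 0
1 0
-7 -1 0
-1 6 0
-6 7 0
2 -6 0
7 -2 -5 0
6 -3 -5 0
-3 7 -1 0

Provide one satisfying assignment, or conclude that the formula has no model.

Unit clause (x1) forces x1 = True.
Unit clause (¬x7) forces x7 = False.
Unit clause (x6) forces x6 = True.
But (¬x6) is also a unit clause — contradiction.

UNSATISFIABLE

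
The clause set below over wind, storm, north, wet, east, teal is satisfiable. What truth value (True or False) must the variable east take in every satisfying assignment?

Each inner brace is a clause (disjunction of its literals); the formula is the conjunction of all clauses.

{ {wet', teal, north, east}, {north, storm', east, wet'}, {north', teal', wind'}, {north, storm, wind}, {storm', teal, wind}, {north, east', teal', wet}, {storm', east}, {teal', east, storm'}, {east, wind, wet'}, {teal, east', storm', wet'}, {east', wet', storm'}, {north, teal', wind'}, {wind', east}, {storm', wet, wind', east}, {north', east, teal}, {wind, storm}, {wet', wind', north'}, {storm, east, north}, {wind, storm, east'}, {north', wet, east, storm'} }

True

Suppose east = 0.
From the singleton clause (storm'), storm = 0.
From the singleton clause (wind'), wind = 0.
That conflicts with the unit clause (wind).
So every satisfying assignment has east = True.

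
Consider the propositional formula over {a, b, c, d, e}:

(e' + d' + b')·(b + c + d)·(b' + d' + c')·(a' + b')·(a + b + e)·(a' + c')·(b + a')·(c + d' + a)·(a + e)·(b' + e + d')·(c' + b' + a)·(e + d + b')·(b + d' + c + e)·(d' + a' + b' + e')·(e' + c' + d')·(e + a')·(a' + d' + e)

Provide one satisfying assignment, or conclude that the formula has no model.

a ↦ 0,  b ↦ 0,  c ↦ 1,  d ↦ 0,  e ↦ 1

Try a = 0.
(e) alone gives e = 1.
Try d = 0.
Try b = 0.
(c) alone gives c = 1.
All clauses are satisfied.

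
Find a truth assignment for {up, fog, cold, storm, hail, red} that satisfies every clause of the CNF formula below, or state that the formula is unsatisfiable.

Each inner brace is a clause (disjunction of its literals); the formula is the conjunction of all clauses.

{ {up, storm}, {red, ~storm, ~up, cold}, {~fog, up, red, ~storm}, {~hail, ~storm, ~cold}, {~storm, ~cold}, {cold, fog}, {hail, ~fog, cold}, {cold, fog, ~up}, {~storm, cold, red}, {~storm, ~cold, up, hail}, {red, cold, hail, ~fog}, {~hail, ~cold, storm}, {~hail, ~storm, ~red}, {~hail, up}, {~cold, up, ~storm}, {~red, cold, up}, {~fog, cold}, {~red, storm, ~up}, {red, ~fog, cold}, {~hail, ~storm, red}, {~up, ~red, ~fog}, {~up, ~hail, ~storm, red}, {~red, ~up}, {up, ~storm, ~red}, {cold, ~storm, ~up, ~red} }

up ↦ 1,  fog ↦ 0,  cold ↦ 1,  storm ↦ 0,  hail ↦ 0,  red ↦ 0

Suppose up = 1.
The clause (~red) is unit, so red = 0.
Suppose storm = 0.
Suppose cold = 1.
The clause (~hail) is unit, so hail = 0.
All clauses hold; fog can take either value.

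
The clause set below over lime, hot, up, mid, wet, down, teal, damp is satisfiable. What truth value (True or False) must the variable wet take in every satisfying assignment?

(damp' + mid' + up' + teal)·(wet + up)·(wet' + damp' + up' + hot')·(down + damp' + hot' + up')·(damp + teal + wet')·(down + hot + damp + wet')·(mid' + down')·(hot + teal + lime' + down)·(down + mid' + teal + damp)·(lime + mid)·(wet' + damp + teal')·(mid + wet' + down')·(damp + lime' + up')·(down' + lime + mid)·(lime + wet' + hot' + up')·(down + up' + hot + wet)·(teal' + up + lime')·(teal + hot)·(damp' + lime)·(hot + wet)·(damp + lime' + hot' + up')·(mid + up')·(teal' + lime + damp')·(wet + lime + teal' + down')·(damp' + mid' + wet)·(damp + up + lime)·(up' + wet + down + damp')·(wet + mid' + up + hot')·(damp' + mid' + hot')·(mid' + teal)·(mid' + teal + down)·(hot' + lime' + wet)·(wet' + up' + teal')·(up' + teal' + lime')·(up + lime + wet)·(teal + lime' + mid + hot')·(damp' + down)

Suppose wet = 1.
Try damp = 1.
From the singleton clause (lime), lime = 1.
From the singleton clause (down), down = 1.
From the singleton clause (mid'), mid = 0.
But (mid) is also a unit clause — contradiction.
That branch fails; take damp = 0 instead.
From the singleton clause (teal), teal = 1.
But (teal') is also a unit clause — contradiction.
Both values of damp lead to a conflict.
So every satisfying assignment has wet = False.

False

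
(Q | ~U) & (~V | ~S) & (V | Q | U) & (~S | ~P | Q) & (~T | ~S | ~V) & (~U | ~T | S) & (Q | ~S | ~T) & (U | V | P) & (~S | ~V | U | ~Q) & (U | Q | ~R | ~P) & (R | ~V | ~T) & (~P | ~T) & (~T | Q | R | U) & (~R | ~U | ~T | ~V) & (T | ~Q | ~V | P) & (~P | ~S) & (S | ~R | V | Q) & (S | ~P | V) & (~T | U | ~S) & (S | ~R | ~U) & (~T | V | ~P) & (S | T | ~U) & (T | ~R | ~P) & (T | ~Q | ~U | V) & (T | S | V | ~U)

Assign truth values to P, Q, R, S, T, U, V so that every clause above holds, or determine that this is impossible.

Branch on Q: set Q = 0.
(~U) alone gives U = 0.
(V) alone gives V = 1.
(~S) alone gives S = 0.
Branch on R: set R = 0.
(~T) alone gives T = 0.
Every clause is now satisfied; P is unconstrained.

P ↦ 1, Q ↦ 0, R ↦ 0, S ↦ 0, T ↦ 0, U ↦ 0, V ↦ 1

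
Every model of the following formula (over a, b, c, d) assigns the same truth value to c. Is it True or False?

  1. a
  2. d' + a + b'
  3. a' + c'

False

Suppose c = 1.
The clause (a) is unit, so a = 1.
Now (a') is unsatisfied and unit — conflict.
So every satisfying assignment has c = False.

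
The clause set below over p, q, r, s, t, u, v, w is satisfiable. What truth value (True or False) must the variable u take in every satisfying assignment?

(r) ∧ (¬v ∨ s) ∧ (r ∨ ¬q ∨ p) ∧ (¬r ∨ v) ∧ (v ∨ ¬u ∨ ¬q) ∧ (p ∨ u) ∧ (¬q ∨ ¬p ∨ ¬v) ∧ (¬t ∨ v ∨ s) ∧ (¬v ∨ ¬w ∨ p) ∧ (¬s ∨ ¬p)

Suppose u = False.
(r) alone gives r = True.
(v) alone gives v = True.
(s) alone gives s = True.
(p) alone gives p = True.
But (¬p) is also a unit clause — contradiction.
So every satisfying assignment has u = True.

True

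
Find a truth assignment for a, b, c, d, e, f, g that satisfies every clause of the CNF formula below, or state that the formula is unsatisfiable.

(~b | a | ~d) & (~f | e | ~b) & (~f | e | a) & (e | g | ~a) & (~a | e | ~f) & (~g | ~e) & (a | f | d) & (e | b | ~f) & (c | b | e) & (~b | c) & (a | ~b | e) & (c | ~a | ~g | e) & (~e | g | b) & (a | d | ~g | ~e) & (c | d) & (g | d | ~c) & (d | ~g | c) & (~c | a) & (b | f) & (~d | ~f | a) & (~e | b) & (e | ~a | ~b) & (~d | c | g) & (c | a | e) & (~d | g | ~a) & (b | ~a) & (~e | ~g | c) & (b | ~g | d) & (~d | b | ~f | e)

Try g = 0.
Try e = 1.
(b) alone gives b = 1.
(c) alone gives c = 1.
(d) alone gives d = 1.
(a) alone gives a = 1.
Now (~a) is unsatisfied and unit — conflict.
So e must be the other value — set e = 0.
(~a) alone gives a = 0.
(~f) alone gives f = 0.
(d) alone gives d = 1.
(~b) alone gives b = 0.
Now (b) is unsatisfied and unit — conflict.
Either choice for e ends in contradiction.
So g must be the other value — set g = 1.
(~e) alone gives e = 0.
Try f = 0.
(b) alone gives b = 1.
(c) alone gives c = 1.
(a) alone gives a = 1.
Now (~a) is unsatisfied and unit — conflict.
So f must be the other value — set f = 1.
(~b) alone gives b = 0.
Now (b) is unsatisfied and unit — conflict.
Either choice for f ends in contradiction.
Either choice for g ends in contradiction.

UNSATISFIABLE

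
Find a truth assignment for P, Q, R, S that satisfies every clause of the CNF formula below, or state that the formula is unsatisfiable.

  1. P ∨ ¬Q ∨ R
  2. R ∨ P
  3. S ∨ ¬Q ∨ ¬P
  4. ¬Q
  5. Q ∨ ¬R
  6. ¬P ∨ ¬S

P=True, Q=False, R=False, S=False

From the singleton clause (¬Q), Q = False.
From the singleton clause (¬R), R = False.
From the singleton clause (P), P = True.
From the singleton clause (¬S), S = False.
Every clause now holds.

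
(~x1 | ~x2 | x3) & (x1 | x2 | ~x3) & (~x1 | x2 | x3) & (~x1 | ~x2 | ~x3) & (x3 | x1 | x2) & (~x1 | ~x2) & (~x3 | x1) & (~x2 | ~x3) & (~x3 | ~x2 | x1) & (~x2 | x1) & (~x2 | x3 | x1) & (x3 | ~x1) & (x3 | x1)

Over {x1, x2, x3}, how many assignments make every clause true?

There are 2^3 = 8 truth assignments over (x1, x2, x3).
Split on x2. With x2 = 1, the clauses containing x2 are satisfied and ~x2 drops from the rest; 0 of the 2^2 = 4 assignments to the other variables satisfy what remains.
With x2 = 0, by the same count on the reduced clause set, 1 assignment works.
(One model: x1=T, x2=F, x3=T.)
Total: 0 + 1 = 1.

1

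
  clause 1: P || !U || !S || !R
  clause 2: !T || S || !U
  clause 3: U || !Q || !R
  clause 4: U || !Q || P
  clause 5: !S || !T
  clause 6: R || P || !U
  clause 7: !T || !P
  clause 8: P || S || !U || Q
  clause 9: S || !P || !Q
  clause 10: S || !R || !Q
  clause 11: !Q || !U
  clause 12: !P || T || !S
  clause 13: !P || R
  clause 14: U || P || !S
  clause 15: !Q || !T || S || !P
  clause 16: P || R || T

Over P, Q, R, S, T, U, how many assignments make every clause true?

5

There are 2^6 = 64 truth assignments over (P, Q, R, S, T, U).
Split on P. With P = true, the clauses containing P are satisfied and !P drops from the rest; 2 of the 2^5 = 32 assignments to the other variables satisfy what remains.
With P = false, by the same count on the reduced clause set, 3 assignments work.
Total: 2 + 3 = 5.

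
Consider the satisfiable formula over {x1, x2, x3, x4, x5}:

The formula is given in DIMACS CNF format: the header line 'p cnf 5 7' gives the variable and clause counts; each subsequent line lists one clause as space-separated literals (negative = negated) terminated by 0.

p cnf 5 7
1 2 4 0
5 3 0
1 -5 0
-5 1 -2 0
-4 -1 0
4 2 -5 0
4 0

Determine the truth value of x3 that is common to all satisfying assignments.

Suppose x3 = False.
(x5) alone gives x5 = True.
(x1) alone gives x1 = True.
(¬x4) alone gives x4 = False.
That conflicts with the unit clause (x4).
So every satisfying assignment has x3 = True.

True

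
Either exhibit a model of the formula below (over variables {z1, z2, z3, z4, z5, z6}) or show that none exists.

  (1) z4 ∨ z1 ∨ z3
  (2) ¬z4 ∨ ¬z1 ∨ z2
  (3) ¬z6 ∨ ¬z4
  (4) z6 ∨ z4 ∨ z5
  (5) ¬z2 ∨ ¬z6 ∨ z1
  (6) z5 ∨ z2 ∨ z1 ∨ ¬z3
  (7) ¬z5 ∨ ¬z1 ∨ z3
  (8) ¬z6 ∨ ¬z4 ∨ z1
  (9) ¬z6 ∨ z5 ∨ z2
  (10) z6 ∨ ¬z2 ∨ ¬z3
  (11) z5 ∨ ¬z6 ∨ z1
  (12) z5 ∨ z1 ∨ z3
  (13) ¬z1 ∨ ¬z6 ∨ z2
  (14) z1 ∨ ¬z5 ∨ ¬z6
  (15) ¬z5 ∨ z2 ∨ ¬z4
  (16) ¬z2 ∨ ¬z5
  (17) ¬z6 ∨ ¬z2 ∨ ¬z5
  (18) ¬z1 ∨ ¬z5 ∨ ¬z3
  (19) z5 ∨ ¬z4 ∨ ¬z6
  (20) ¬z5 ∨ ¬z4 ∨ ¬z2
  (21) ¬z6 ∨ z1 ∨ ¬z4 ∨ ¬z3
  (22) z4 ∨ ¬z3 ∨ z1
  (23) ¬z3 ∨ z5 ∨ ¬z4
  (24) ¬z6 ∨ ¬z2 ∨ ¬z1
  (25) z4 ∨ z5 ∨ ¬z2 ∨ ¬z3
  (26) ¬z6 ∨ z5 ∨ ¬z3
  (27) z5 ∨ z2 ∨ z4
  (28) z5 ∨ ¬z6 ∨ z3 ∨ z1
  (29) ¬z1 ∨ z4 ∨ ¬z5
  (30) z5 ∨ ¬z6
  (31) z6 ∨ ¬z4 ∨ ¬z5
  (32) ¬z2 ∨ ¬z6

z1 ↦ True, z2 ↦ True, z3 ↦ False, z4 ↦ True, z5 ↦ False, z6 ↦ False

Suppose z6 = False.
Suppose z4 = True.
Unit clause (¬z5) forces z5 = False.
Unit clause (¬z3) forces z3 = False.
Unit clause (z1) forces z1 = True.
Unit clause (z2) forces z2 = True.
This assignment satisfies each clause.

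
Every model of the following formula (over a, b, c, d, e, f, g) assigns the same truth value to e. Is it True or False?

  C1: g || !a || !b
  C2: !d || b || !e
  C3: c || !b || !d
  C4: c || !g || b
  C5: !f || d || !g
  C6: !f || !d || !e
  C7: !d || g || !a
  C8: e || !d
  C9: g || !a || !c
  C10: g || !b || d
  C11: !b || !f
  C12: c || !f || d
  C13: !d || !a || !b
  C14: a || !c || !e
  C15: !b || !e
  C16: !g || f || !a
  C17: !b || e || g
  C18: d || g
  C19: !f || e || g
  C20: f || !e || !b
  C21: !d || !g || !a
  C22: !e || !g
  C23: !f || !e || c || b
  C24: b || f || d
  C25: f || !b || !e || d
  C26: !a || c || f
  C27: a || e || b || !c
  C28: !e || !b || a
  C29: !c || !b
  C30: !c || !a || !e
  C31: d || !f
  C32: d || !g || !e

Suppose e = true.
Unit clause (!b) forces b = false.
Unit clause (!d) forces d = false.
Unit clause (g) forces g = true.
Now (!g) is unsatisfied and unit — conflict.
So every satisfying assignment has e = False.

False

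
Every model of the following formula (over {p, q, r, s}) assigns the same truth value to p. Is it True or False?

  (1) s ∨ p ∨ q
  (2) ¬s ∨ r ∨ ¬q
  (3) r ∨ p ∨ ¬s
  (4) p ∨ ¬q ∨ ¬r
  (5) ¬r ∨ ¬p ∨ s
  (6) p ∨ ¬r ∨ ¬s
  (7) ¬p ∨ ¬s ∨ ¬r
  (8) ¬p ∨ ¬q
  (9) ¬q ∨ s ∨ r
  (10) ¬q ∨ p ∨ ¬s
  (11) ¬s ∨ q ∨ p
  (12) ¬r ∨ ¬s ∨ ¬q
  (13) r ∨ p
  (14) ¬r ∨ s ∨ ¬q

True

Suppose p = False.
From the singleton clause (r), r = True.
From the singleton clause (¬q), q = False.
From the singleton clause (s), s = True.
That conflicts with the unit clause (¬s).
So every satisfying assignment has p = True.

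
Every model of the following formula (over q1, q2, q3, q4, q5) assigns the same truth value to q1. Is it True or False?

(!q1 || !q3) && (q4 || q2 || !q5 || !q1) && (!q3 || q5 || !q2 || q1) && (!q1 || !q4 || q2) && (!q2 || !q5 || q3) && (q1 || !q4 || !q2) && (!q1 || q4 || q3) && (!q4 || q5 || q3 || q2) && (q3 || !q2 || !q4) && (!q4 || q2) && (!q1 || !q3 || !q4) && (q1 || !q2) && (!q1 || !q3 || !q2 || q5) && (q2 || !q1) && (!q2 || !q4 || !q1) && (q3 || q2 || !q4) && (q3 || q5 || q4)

False

Suppose q1 = true.
From the singleton clause (!q3), q3 = false.
From the singleton clause (q4), q4 = true.
From the singleton clause (q2), q2 = true.
That conflicts with the unit clause (!q2).
So every satisfying assignment has q1 = False.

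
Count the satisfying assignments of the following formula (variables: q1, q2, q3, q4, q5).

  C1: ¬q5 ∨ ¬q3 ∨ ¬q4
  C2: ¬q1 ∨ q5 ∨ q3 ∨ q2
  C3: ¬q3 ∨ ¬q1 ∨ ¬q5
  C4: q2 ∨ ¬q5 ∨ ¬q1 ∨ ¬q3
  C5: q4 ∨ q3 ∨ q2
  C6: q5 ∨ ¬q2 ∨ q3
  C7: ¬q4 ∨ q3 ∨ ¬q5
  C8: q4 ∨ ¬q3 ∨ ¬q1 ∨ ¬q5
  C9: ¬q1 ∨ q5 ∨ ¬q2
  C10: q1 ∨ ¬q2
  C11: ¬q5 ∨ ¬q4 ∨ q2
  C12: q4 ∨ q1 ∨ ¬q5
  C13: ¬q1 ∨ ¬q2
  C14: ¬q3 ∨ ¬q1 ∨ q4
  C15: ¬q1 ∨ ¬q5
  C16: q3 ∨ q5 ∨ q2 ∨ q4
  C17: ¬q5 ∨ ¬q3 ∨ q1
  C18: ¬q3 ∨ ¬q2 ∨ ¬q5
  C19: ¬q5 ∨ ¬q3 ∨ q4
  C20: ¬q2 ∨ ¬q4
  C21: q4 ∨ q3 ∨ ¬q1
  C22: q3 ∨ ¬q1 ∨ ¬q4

There are 2^5 = 32 truth assignments over (q1, q2, q3, q4, q5).
Split on q1. With q1 = True, the clauses containing q1 are satisfied and ¬q1 drops from the rest; 1 of the 2^4 = 16 assignments to the other variables satisfy what remains.
With q1 = False, by the same count on the reduced clause set, 3 assignments work.
(One model: q1=F, q2=F, q3=F, q4=T, q5=F.)
Total: 1 + 3 = 4.

4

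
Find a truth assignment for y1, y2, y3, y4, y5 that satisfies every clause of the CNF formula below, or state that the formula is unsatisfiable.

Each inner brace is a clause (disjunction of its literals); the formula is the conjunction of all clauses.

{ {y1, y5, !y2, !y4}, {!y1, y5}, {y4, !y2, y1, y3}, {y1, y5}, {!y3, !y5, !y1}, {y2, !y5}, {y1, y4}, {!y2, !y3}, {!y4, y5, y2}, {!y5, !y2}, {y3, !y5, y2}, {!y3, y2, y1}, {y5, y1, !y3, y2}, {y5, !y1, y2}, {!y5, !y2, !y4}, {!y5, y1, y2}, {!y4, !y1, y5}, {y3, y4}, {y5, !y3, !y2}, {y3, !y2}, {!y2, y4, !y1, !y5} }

UNSATISFIABLE

Suppose y1 = false.
From the singleton clause (y5), y5 = true.
From the singleton clause (y2), y2 = true.
But (!y2) is also a unit clause — contradiction.
That branch fails; take y1 = true instead.
From the singleton clause (y5), y5 = true.
From the singleton clause (!y3), y3 = false.
From the singleton clause (y2), y2 = true.
But (!y2) is also a unit clause — contradiction.
Neither y1 = true nor y1 = false works.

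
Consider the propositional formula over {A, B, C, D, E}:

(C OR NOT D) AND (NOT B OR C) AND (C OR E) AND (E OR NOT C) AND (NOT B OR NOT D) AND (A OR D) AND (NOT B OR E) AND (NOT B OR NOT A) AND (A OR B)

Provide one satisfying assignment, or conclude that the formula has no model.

Suppose C = false.
Unit clause (NOT D) forces D = false.
Unit clause (NOT B) forces B = false.
Unit clause (E) forces E = true.
Unit clause (A) forces A = true.
Every clause now holds.

A ↦ true,  B ↦ false,  C ↦ false,  D ↦ false,  E ↦ true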